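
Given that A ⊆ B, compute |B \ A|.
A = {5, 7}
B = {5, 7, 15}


Set A = {5, 7}, |A| = 2
Set B = {5, 7, 15}, |B| = 3
Since A ⊆ B: B \ A = {15}
|B| - |A| = 3 - 2 = 1

1


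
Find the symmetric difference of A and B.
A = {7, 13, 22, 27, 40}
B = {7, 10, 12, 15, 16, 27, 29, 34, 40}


Set A = {7, 13, 22, 27, 40}
Set B = {7, 10, 12, 15, 16, 27, 29, 34, 40}
A △ B = (A \ B) ∪ (B \ A)
Elements in A but not B: {13, 22}
Elements in B but not A: {10, 12, 15, 16, 29, 34}
A △ B = {10, 12, 13, 15, 16, 22, 29, 34}

{10, 12, 13, 15, 16, 22, 29, 34}


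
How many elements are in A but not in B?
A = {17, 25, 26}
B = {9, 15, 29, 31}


Set A = {17, 25, 26}
Set B = {9, 15, 29, 31}
A \ B = {17, 25, 26}
|A \ B| = 3

3


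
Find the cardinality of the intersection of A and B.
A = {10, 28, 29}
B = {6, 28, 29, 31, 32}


Set A = {10, 28, 29}
Set B = {6, 28, 29, 31, 32}
A ∩ B = {28, 29}
|A ∩ B| = 2

2


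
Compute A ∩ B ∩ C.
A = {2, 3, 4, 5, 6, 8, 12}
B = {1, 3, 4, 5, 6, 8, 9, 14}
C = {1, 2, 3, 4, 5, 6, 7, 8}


Set A = {2, 3, 4, 5, 6, 8, 12}
Set B = {1, 3, 4, 5, 6, 8, 9, 14}
Set C = {1, 2, 3, 4, 5, 6, 7, 8}
First, A ∩ B = {3, 4, 5, 6, 8}
Then, (A ∩ B) ∩ C = {3, 4, 5, 6, 8}

{3, 4, 5, 6, 8}


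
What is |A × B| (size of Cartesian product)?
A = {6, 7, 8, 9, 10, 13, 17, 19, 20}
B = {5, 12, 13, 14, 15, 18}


Set A = {6, 7, 8, 9, 10, 13, 17, 19, 20} has 9 elements.
Set B = {5, 12, 13, 14, 15, 18} has 6 elements.
|A × B| = |A| × |B| = 9 × 6 = 54

54


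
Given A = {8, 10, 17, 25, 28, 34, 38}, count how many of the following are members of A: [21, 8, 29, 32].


Set A = {8, 10, 17, 25, 28, 34, 38}
Candidates: [21, 8, 29, 32]
Check each candidate:
21 ∉ A, 8 ∈ A, 29 ∉ A, 32 ∉ A
Count of candidates in A: 1

1


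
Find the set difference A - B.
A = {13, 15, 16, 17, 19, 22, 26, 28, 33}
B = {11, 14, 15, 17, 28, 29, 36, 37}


Set A = {13, 15, 16, 17, 19, 22, 26, 28, 33}
Set B = {11, 14, 15, 17, 28, 29, 36, 37}
A \ B includes elements in A that are not in B.
Check each element of A:
13 (not in B, keep), 15 (in B, remove), 16 (not in B, keep), 17 (in B, remove), 19 (not in B, keep), 22 (not in B, keep), 26 (not in B, keep), 28 (in B, remove), 33 (not in B, keep)
A \ B = {13, 16, 19, 22, 26, 33}

{13, 16, 19, 22, 26, 33}


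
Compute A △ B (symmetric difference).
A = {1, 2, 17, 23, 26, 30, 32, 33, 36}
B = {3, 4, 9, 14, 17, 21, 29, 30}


Set A = {1, 2, 17, 23, 26, 30, 32, 33, 36}
Set B = {3, 4, 9, 14, 17, 21, 29, 30}
A △ B = (A \ B) ∪ (B \ A)
Elements in A but not B: {1, 2, 23, 26, 32, 33, 36}
Elements in B but not A: {3, 4, 9, 14, 21, 29}
A △ B = {1, 2, 3, 4, 9, 14, 21, 23, 26, 29, 32, 33, 36}

{1, 2, 3, 4, 9, 14, 21, 23, 26, 29, 32, 33, 36}


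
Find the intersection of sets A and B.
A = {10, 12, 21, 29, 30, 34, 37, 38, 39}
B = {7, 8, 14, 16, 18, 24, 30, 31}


Set A = {10, 12, 21, 29, 30, 34, 37, 38, 39}
Set B = {7, 8, 14, 16, 18, 24, 30, 31}
A ∩ B includes only elements in both sets.
Check each element of A against B:
10 ✗, 12 ✗, 21 ✗, 29 ✗, 30 ✓, 34 ✗, 37 ✗, 38 ✗, 39 ✗
A ∩ B = {30}

{30}


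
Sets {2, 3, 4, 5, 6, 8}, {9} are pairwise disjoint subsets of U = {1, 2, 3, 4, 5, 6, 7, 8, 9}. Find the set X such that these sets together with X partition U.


U = {1, 2, 3, 4, 5, 6, 7, 8, 9}
Shown blocks: {2, 3, 4, 5, 6, 8}, {9}
A partition's blocks are pairwise disjoint and cover U, so the missing block = U \ (union of shown blocks).
Union of shown blocks: {2, 3, 4, 5, 6, 8, 9}
Missing block = U \ (union) = {1, 7}

{1, 7}


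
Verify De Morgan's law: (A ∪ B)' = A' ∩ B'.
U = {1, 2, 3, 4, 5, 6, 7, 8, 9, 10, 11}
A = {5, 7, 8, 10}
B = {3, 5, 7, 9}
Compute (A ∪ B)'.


U = {1, 2, 3, 4, 5, 6, 7, 8, 9, 10, 11}
A = {5, 7, 8, 10}, B = {3, 5, 7, 9}
A ∪ B = {3, 5, 7, 8, 9, 10}
(A ∪ B)' = U \ (A ∪ B) = {1, 2, 4, 6, 11}
Verification via A' ∩ B': A' = {1, 2, 3, 4, 6, 9, 11}, B' = {1, 2, 4, 6, 8, 10, 11}
A' ∩ B' = {1, 2, 4, 6, 11} ✓

{1, 2, 4, 6, 11}


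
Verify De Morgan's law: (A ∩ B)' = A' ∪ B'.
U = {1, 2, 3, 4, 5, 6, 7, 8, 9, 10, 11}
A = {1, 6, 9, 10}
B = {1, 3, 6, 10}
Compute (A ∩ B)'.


U = {1, 2, 3, 4, 5, 6, 7, 8, 9, 10, 11}
A = {1, 6, 9, 10}, B = {1, 3, 6, 10}
A ∩ B = {1, 6, 10}
(A ∩ B)' = U \ (A ∩ B) = {2, 3, 4, 5, 7, 8, 9, 11}
Verification via A' ∪ B': A' = {2, 3, 4, 5, 7, 8, 11}, B' = {2, 4, 5, 7, 8, 9, 11}
A' ∪ B' = {2, 3, 4, 5, 7, 8, 9, 11} ✓

{2, 3, 4, 5, 7, 8, 9, 11}


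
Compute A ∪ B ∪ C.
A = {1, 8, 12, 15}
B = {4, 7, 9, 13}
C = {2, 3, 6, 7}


Set A = {1, 8, 12, 15}
Set B = {4, 7, 9, 13}
Set C = {2, 3, 6, 7}
First, A ∪ B = {1, 4, 7, 8, 9, 12, 13, 15}
Then, (A ∪ B) ∪ C = {1, 2, 3, 4, 6, 7, 8, 9, 12, 13, 15}

{1, 2, 3, 4, 6, 7, 8, 9, 12, 13, 15}


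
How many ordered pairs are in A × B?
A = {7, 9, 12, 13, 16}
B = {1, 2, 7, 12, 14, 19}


Set A = {7, 9, 12, 13, 16} has 5 elements.
Set B = {1, 2, 7, 12, 14, 19} has 6 elements.
|A × B| = |A| × |B| = 5 × 6 = 30

30


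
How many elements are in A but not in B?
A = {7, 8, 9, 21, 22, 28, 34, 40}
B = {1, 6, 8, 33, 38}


Set A = {7, 8, 9, 21, 22, 28, 34, 40}
Set B = {1, 6, 8, 33, 38}
A \ B = {7, 9, 21, 22, 28, 34, 40}
|A \ B| = 7

7


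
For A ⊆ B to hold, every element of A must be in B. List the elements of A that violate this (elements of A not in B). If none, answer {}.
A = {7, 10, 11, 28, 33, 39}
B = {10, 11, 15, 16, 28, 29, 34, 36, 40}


Set A = {7, 10, 11, 28, 33, 39}
Set B = {10, 11, 15, 16, 28, 29, 34, 36, 40}
Check each element of A against B:
7 ∉ B (include), 10 ∈ B, 11 ∈ B, 28 ∈ B, 33 ∉ B (include), 39 ∉ B (include)
Elements of A not in B: {7, 33, 39}

{7, 33, 39}


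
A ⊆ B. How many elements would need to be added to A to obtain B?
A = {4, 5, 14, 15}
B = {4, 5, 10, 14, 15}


Set A = {4, 5, 14, 15}, |A| = 4
Set B = {4, 5, 10, 14, 15}, |B| = 5
Since A ⊆ B: B \ A = {10}
|B| - |A| = 5 - 4 = 1

1


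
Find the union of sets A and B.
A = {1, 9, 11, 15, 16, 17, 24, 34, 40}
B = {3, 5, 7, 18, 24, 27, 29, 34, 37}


Set A = {1, 9, 11, 15, 16, 17, 24, 34, 40}
Set B = {3, 5, 7, 18, 24, 27, 29, 34, 37}
A ∪ B includes all elements in either set.
Elements from A: {1, 9, 11, 15, 16, 17, 24, 34, 40}
Elements from B not already included: {3, 5, 7, 18, 27, 29, 37}
A ∪ B = {1, 3, 5, 7, 9, 11, 15, 16, 17, 18, 24, 27, 29, 34, 37, 40}

{1, 3, 5, 7, 9, 11, 15, 16, 17, 18, 24, 27, 29, 34, 37, 40}


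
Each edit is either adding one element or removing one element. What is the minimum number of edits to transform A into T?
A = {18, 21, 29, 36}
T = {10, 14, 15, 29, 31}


Set A = {18, 21, 29, 36}
Set T = {10, 14, 15, 29, 31}
Elements to remove from A (in A, not in T): {18, 21, 36} → 3 removals
Elements to add to A (in T, not in A): {10, 14, 15, 31} → 4 additions
Total edits = 3 + 4 = 7

7


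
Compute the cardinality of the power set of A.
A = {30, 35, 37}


Set A = {30, 35, 37}
|A| = 3
The power set P(A) contains all subsets of A.
|P(A)| = 2^|A| = 2^3 = 8

8


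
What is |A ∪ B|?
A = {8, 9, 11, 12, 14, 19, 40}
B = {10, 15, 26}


Set A = {8, 9, 11, 12, 14, 19, 40}, |A| = 7
Set B = {10, 15, 26}, |B| = 3
A ∩ B = {}, |A ∩ B| = 0
|A ∪ B| = |A| + |B| - |A ∩ B| = 7 + 3 - 0 = 10

10


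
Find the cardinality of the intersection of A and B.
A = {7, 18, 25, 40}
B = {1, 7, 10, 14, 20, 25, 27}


Set A = {7, 18, 25, 40}
Set B = {1, 7, 10, 14, 20, 25, 27}
A ∩ B = {7, 25}
|A ∩ B| = 2

2


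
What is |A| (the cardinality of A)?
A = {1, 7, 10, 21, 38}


Set A = {1, 7, 10, 21, 38}
Listing elements: 1, 7, 10, 21, 38
Counting: 5 elements
|A| = 5

5


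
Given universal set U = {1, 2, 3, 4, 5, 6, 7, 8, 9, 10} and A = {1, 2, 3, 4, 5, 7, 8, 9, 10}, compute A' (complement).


Universal set U = {1, 2, 3, 4, 5, 6, 7, 8, 9, 10}
Set A = {1, 2, 3, 4, 5, 7, 8, 9, 10}
A' = U \ A = elements in U but not in A
Checking each element of U:
1 (in A, exclude), 2 (in A, exclude), 3 (in A, exclude), 4 (in A, exclude), 5 (in A, exclude), 6 (not in A, include), 7 (in A, exclude), 8 (in A, exclude), 9 (in A, exclude), 10 (in A, exclude)
A' = {6}

{6}


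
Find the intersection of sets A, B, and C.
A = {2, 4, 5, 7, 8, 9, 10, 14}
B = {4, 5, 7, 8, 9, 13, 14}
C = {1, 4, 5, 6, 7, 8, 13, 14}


Set A = {2, 4, 5, 7, 8, 9, 10, 14}
Set B = {4, 5, 7, 8, 9, 13, 14}
Set C = {1, 4, 5, 6, 7, 8, 13, 14}
First, A ∩ B = {4, 5, 7, 8, 9, 14}
Then, (A ∩ B) ∩ C = {4, 5, 7, 8, 14}

{4, 5, 7, 8, 14}


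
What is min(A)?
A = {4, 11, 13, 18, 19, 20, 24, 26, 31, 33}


Set A = {4, 11, 13, 18, 19, 20, 24, 26, 31, 33}
Elements in ascending order: 4, 11, 13, 18, 19, 20, 24, 26, 31, 33
The smallest element is 4.

4


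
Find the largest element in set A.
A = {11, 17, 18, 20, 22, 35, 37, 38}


Set A = {11, 17, 18, 20, 22, 35, 37, 38}
Elements in ascending order: 11, 17, 18, 20, 22, 35, 37, 38
The largest element is 38.

38


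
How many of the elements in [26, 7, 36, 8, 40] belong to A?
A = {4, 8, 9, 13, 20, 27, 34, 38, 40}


Set A = {4, 8, 9, 13, 20, 27, 34, 38, 40}
Candidates: [26, 7, 36, 8, 40]
Check each candidate:
26 ∉ A, 7 ∉ A, 36 ∉ A, 8 ∈ A, 40 ∈ A
Count of candidates in A: 2

2


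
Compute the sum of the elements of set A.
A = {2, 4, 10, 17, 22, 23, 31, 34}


Set A = {2, 4, 10, 17, 22, 23, 31, 34}
Sum = 2 + 4 + 10 + 17 + 22 + 23 + 31 + 34 = 143

143


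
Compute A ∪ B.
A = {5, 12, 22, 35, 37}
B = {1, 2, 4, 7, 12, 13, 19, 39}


Set A = {5, 12, 22, 35, 37}
Set B = {1, 2, 4, 7, 12, 13, 19, 39}
A ∪ B includes all elements in either set.
Elements from A: {5, 12, 22, 35, 37}
Elements from B not already included: {1, 2, 4, 7, 13, 19, 39}
A ∪ B = {1, 2, 4, 5, 7, 12, 13, 19, 22, 35, 37, 39}

{1, 2, 4, 5, 7, 12, 13, 19, 22, 35, 37, 39}


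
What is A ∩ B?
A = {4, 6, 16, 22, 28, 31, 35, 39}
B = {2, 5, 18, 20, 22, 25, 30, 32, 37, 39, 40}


Set A = {4, 6, 16, 22, 28, 31, 35, 39}
Set B = {2, 5, 18, 20, 22, 25, 30, 32, 37, 39, 40}
A ∩ B includes only elements in both sets.
Check each element of A against B:
4 ✗, 6 ✗, 16 ✗, 22 ✓, 28 ✗, 31 ✗, 35 ✗, 39 ✓
A ∩ B = {22, 39}

{22, 39}


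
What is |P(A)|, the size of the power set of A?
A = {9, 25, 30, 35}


Set A = {9, 25, 30, 35}
|A| = 4
The power set P(A) contains all subsets of A.
|P(A)| = 2^|A| = 2^4 = 16

16


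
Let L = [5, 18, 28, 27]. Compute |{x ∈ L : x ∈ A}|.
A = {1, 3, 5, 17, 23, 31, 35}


Set A = {1, 3, 5, 17, 23, 31, 35}
Candidates: [5, 18, 28, 27]
Check each candidate:
5 ∈ A, 18 ∉ A, 28 ∉ A, 27 ∉ A
Count of candidates in A: 1

1


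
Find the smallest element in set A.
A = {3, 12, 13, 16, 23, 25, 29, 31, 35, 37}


Set A = {3, 12, 13, 16, 23, 25, 29, 31, 35, 37}
Elements in ascending order: 3, 12, 13, 16, 23, 25, 29, 31, 35, 37
The smallest element is 3.

3


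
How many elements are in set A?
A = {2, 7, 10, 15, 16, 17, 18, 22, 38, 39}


Set A = {2, 7, 10, 15, 16, 17, 18, 22, 38, 39}
Listing elements: 2, 7, 10, 15, 16, 17, 18, 22, 38, 39
Counting: 10 elements
|A| = 10

10


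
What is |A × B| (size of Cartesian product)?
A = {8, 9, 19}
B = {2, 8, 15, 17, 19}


Set A = {8, 9, 19} has 3 elements.
Set B = {2, 8, 15, 17, 19} has 5 elements.
|A × B| = |A| × |B| = 3 × 5 = 15

15


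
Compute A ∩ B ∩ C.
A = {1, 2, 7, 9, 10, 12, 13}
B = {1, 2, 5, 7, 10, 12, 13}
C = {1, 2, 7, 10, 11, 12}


Set A = {1, 2, 7, 9, 10, 12, 13}
Set B = {1, 2, 5, 7, 10, 12, 13}
Set C = {1, 2, 7, 10, 11, 12}
First, A ∩ B = {1, 2, 7, 10, 12, 13}
Then, (A ∩ B) ∩ C = {1, 2, 7, 10, 12}

{1, 2, 7, 10, 12}


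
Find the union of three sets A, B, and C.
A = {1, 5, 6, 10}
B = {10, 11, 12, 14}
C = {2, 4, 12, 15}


Set A = {1, 5, 6, 10}
Set B = {10, 11, 12, 14}
Set C = {2, 4, 12, 15}
First, A ∪ B = {1, 5, 6, 10, 11, 12, 14}
Then, (A ∪ B) ∪ C = {1, 2, 4, 5, 6, 10, 11, 12, 14, 15}

{1, 2, 4, 5, 6, 10, 11, 12, 14, 15}


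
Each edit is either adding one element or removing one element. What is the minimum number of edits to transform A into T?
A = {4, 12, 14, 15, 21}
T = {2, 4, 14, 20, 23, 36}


Set A = {4, 12, 14, 15, 21}
Set T = {2, 4, 14, 20, 23, 36}
Elements to remove from A (in A, not in T): {12, 15, 21} → 3 removals
Elements to add to A (in T, not in A): {2, 20, 23, 36} → 4 additions
Total edits = 3 + 4 = 7

7


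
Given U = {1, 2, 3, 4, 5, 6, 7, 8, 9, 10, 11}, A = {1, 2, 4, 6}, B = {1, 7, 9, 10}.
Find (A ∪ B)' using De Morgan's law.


U = {1, 2, 3, 4, 5, 6, 7, 8, 9, 10, 11}
A = {1, 2, 4, 6}, B = {1, 7, 9, 10}
A ∪ B = {1, 2, 4, 6, 7, 9, 10}
(A ∪ B)' = U \ (A ∪ B) = {3, 5, 8, 11}
Verification via A' ∩ B': A' = {3, 5, 7, 8, 9, 10, 11}, B' = {2, 3, 4, 5, 6, 8, 11}
A' ∩ B' = {3, 5, 8, 11} ✓

{3, 5, 8, 11}


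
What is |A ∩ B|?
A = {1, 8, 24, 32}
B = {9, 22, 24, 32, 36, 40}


Set A = {1, 8, 24, 32}
Set B = {9, 22, 24, 32, 36, 40}
A ∩ B = {24, 32}
|A ∩ B| = 2

2


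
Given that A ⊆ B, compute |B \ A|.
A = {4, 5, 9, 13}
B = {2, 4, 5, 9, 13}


Set A = {4, 5, 9, 13}, |A| = 4
Set B = {2, 4, 5, 9, 13}, |B| = 5
Since A ⊆ B: B \ A = {2}
|B| - |A| = 5 - 4 = 1

1


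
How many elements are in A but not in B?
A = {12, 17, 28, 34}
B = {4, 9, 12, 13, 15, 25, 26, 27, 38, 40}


Set A = {12, 17, 28, 34}
Set B = {4, 9, 12, 13, 15, 25, 26, 27, 38, 40}
A \ B = {17, 28, 34}
|A \ B| = 3

3


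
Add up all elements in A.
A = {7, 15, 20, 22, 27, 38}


Set A = {7, 15, 20, 22, 27, 38}
Sum = 7 + 15 + 20 + 22 + 27 + 38 = 129

129


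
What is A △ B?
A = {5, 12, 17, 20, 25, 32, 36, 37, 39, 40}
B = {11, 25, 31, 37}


Set A = {5, 12, 17, 20, 25, 32, 36, 37, 39, 40}
Set B = {11, 25, 31, 37}
A △ B = (A \ B) ∪ (B \ A)
Elements in A but not B: {5, 12, 17, 20, 32, 36, 39, 40}
Elements in B but not A: {11, 31}
A △ B = {5, 11, 12, 17, 20, 31, 32, 36, 39, 40}

{5, 11, 12, 17, 20, 31, 32, 36, 39, 40}


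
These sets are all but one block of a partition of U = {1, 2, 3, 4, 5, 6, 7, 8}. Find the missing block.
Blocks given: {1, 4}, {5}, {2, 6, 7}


U = {1, 2, 3, 4, 5, 6, 7, 8}
Shown blocks: {1, 4}, {5}, {2, 6, 7}
A partition's blocks are pairwise disjoint and cover U, so the missing block = U \ (union of shown blocks).
Union of shown blocks: {1, 2, 4, 5, 6, 7}
Missing block = U \ (union) = {3, 8}

{3, 8}


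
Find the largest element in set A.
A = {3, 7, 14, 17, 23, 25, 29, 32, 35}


Set A = {3, 7, 14, 17, 23, 25, 29, 32, 35}
Elements in ascending order: 3, 7, 14, 17, 23, 25, 29, 32, 35
The largest element is 35.

35


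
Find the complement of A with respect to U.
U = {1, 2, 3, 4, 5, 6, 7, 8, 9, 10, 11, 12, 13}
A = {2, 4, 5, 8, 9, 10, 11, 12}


Universal set U = {1, 2, 3, 4, 5, 6, 7, 8, 9, 10, 11, 12, 13}
Set A = {2, 4, 5, 8, 9, 10, 11, 12}
A' = U \ A = elements in U but not in A
Checking each element of U:
1 (not in A, include), 2 (in A, exclude), 3 (not in A, include), 4 (in A, exclude), 5 (in A, exclude), 6 (not in A, include), 7 (not in A, include), 8 (in A, exclude), 9 (in A, exclude), 10 (in A, exclude), 11 (in A, exclude), 12 (in A, exclude), 13 (not in A, include)
A' = {1, 3, 6, 7, 13}

{1, 3, 6, 7, 13}


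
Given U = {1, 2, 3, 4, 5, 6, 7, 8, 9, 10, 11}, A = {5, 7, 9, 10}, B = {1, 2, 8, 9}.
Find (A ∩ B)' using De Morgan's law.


U = {1, 2, 3, 4, 5, 6, 7, 8, 9, 10, 11}
A = {5, 7, 9, 10}, B = {1, 2, 8, 9}
A ∩ B = {9}
(A ∩ B)' = U \ (A ∩ B) = {1, 2, 3, 4, 5, 6, 7, 8, 10, 11}
Verification via A' ∪ B': A' = {1, 2, 3, 4, 6, 8, 11}, B' = {3, 4, 5, 6, 7, 10, 11}
A' ∪ B' = {1, 2, 3, 4, 5, 6, 7, 8, 10, 11} ✓

{1, 2, 3, 4, 5, 6, 7, 8, 10, 11}


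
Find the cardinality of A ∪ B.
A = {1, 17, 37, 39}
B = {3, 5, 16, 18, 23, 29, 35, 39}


Set A = {1, 17, 37, 39}, |A| = 4
Set B = {3, 5, 16, 18, 23, 29, 35, 39}, |B| = 8
A ∩ B = {39}, |A ∩ B| = 1
|A ∪ B| = |A| + |B| - |A ∩ B| = 4 + 8 - 1 = 11

11


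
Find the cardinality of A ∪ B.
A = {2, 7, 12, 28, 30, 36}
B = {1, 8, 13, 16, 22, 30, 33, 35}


Set A = {2, 7, 12, 28, 30, 36}, |A| = 6
Set B = {1, 8, 13, 16, 22, 30, 33, 35}, |B| = 8
A ∩ B = {30}, |A ∩ B| = 1
|A ∪ B| = |A| + |B| - |A ∩ B| = 6 + 8 - 1 = 13

13


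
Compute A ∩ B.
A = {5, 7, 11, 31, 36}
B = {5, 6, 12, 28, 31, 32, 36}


Set A = {5, 7, 11, 31, 36}
Set B = {5, 6, 12, 28, 31, 32, 36}
A ∩ B includes only elements in both sets.
Check each element of A against B:
5 ✓, 7 ✗, 11 ✗, 31 ✓, 36 ✓
A ∩ B = {5, 31, 36}

{5, 31, 36}


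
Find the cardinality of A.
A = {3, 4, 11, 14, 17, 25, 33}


Set A = {3, 4, 11, 14, 17, 25, 33}
Listing elements: 3, 4, 11, 14, 17, 25, 33
Counting: 7 elements
|A| = 7

7


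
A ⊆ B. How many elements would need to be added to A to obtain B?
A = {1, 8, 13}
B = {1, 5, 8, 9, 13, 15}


Set A = {1, 8, 13}, |A| = 3
Set B = {1, 5, 8, 9, 13, 15}, |B| = 6
Since A ⊆ B: B \ A = {5, 9, 15}
|B| - |A| = 6 - 3 = 3

3


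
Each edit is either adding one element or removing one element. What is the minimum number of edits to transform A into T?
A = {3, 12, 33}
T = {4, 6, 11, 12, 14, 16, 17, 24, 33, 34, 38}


Set A = {3, 12, 33}
Set T = {4, 6, 11, 12, 14, 16, 17, 24, 33, 34, 38}
Elements to remove from A (in A, not in T): {3} → 1 removals
Elements to add to A (in T, not in A): {4, 6, 11, 14, 16, 17, 24, 34, 38} → 9 additions
Total edits = 1 + 9 = 10

10


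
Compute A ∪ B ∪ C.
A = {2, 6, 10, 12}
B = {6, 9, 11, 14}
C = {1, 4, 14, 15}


Set A = {2, 6, 10, 12}
Set B = {6, 9, 11, 14}
Set C = {1, 4, 14, 15}
First, A ∪ B = {2, 6, 9, 10, 11, 12, 14}
Then, (A ∪ B) ∪ C = {1, 2, 4, 6, 9, 10, 11, 12, 14, 15}

{1, 2, 4, 6, 9, 10, 11, 12, 14, 15}


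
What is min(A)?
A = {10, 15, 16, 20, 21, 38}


Set A = {10, 15, 16, 20, 21, 38}
Elements in ascending order: 10, 15, 16, 20, 21, 38
The smallest element is 10.

10


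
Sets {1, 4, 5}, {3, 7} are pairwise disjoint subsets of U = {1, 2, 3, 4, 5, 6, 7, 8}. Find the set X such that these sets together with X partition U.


U = {1, 2, 3, 4, 5, 6, 7, 8}
Shown blocks: {1, 4, 5}, {3, 7}
A partition's blocks are pairwise disjoint and cover U, so the missing block = U \ (union of shown blocks).
Union of shown blocks: {1, 3, 4, 5, 7}
Missing block = U \ (union) = {2, 6, 8}

{2, 6, 8}


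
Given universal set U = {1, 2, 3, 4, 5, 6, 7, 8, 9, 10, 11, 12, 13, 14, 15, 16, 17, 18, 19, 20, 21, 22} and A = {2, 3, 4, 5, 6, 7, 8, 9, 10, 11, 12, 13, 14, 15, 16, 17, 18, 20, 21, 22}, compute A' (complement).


Universal set U = {1, 2, 3, 4, 5, 6, 7, 8, 9, 10, 11, 12, 13, 14, 15, 16, 17, 18, 19, 20, 21, 22}
Set A = {2, 3, 4, 5, 6, 7, 8, 9, 10, 11, 12, 13, 14, 15, 16, 17, 18, 20, 21, 22}
A' = U \ A = elements in U but not in A
Checking each element of U:
1 (not in A, include), 2 (in A, exclude), 3 (in A, exclude), 4 (in A, exclude), 5 (in A, exclude), 6 (in A, exclude), 7 (in A, exclude), 8 (in A, exclude), 9 (in A, exclude), 10 (in A, exclude), 11 (in A, exclude), 12 (in A, exclude), 13 (in A, exclude), 14 (in A, exclude), 15 (in A, exclude), 16 (in A, exclude), 17 (in A, exclude), 18 (in A, exclude), 19 (not in A, include), 20 (in A, exclude), 21 (in A, exclude), 22 (in A, exclude)
A' = {1, 19}

{1, 19}


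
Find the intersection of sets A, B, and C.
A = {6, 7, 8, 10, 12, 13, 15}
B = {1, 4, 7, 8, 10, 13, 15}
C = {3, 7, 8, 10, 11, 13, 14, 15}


Set A = {6, 7, 8, 10, 12, 13, 15}
Set B = {1, 4, 7, 8, 10, 13, 15}
Set C = {3, 7, 8, 10, 11, 13, 14, 15}
First, A ∩ B = {7, 8, 10, 13, 15}
Then, (A ∩ B) ∩ C = {7, 8, 10, 13, 15}

{7, 8, 10, 13, 15}


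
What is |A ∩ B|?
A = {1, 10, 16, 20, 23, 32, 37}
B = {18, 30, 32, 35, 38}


Set A = {1, 10, 16, 20, 23, 32, 37}
Set B = {18, 30, 32, 35, 38}
A ∩ B = {32}
|A ∩ B| = 1

1


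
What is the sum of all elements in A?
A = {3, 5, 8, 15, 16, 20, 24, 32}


Set A = {3, 5, 8, 15, 16, 20, 24, 32}
Sum = 3 + 5 + 8 + 15 + 16 + 20 + 24 + 32 = 123

123


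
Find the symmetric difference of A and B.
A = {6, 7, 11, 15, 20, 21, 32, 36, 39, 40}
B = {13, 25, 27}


Set A = {6, 7, 11, 15, 20, 21, 32, 36, 39, 40}
Set B = {13, 25, 27}
A △ B = (A \ B) ∪ (B \ A)
Elements in A but not B: {6, 7, 11, 15, 20, 21, 32, 36, 39, 40}
Elements in B but not A: {13, 25, 27}
A △ B = {6, 7, 11, 13, 15, 20, 21, 25, 27, 32, 36, 39, 40}

{6, 7, 11, 13, 15, 20, 21, 25, 27, 32, 36, 39, 40}


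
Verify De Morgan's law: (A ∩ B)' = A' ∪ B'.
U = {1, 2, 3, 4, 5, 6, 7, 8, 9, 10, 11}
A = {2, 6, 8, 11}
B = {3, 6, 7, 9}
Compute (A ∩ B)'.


U = {1, 2, 3, 4, 5, 6, 7, 8, 9, 10, 11}
A = {2, 6, 8, 11}, B = {3, 6, 7, 9}
A ∩ B = {6}
(A ∩ B)' = U \ (A ∩ B) = {1, 2, 3, 4, 5, 7, 8, 9, 10, 11}
Verification via A' ∪ B': A' = {1, 3, 4, 5, 7, 9, 10}, B' = {1, 2, 4, 5, 8, 10, 11}
A' ∪ B' = {1, 2, 3, 4, 5, 7, 8, 9, 10, 11} ✓

{1, 2, 3, 4, 5, 7, 8, 9, 10, 11}


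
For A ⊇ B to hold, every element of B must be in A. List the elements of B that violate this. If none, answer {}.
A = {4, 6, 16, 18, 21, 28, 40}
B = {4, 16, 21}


Set A = {4, 6, 16, 18, 21, 28, 40}
Set B = {4, 16, 21}
Check each element of B against A:
4 ∈ A, 16 ∈ A, 21 ∈ A
Elements of B not in A: {}

{}


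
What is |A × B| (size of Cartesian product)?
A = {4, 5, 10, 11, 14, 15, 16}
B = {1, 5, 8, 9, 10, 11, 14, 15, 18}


Set A = {4, 5, 10, 11, 14, 15, 16} has 7 elements.
Set B = {1, 5, 8, 9, 10, 11, 14, 15, 18} has 9 elements.
|A × B| = |A| × |B| = 7 × 9 = 63

63


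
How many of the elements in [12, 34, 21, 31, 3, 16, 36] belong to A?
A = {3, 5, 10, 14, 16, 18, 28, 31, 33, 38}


Set A = {3, 5, 10, 14, 16, 18, 28, 31, 33, 38}
Candidates: [12, 34, 21, 31, 3, 16, 36]
Check each candidate:
12 ∉ A, 34 ∉ A, 21 ∉ A, 31 ∈ A, 3 ∈ A, 16 ∈ A, 36 ∉ A
Count of candidates in A: 3

3


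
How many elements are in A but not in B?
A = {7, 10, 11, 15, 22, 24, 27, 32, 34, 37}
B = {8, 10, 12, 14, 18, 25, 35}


Set A = {7, 10, 11, 15, 22, 24, 27, 32, 34, 37}
Set B = {8, 10, 12, 14, 18, 25, 35}
A \ B = {7, 11, 15, 22, 24, 27, 32, 34, 37}
|A \ B| = 9

9


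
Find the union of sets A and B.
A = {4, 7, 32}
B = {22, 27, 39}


Set A = {4, 7, 32}
Set B = {22, 27, 39}
A ∪ B includes all elements in either set.
Elements from A: {4, 7, 32}
Elements from B not already included: {22, 27, 39}
A ∪ B = {4, 7, 22, 27, 32, 39}

{4, 7, 22, 27, 32, 39}


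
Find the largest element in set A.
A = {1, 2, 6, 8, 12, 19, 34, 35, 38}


Set A = {1, 2, 6, 8, 12, 19, 34, 35, 38}
Elements in ascending order: 1, 2, 6, 8, 12, 19, 34, 35, 38
The largest element is 38.

38


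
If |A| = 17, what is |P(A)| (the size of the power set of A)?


The set has 17 elements.
The power set contains all possible subsets.
|P(A)| = 2^|A| = 2^17 = 131072

131072


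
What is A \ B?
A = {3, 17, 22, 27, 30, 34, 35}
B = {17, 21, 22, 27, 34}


Set A = {3, 17, 22, 27, 30, 34, 35}
Set B = {17, 21, 22, 27, 34}
A \ B includes elements in A that are not in B.
Check each element of A:
3 (not in B, keep), 17 (in B, remove), 22 (in B, remove), 27 (in B, remove), 30 (not in B, keep), 34 (in B, remove), 35 (not in B, keep)
A \ B = {3, 30, 35}

{3, 30, 35}


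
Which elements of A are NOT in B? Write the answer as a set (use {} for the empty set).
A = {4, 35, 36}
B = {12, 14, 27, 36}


Set A = {4, 35, 36}
Set B = {12, 14, 27, 36}
Check each element of A against B:
4 ∉ B (include), 35 ∉ B (include), 36 ∈ B
Elements of A not in B: {4, 35}

{4, 35}


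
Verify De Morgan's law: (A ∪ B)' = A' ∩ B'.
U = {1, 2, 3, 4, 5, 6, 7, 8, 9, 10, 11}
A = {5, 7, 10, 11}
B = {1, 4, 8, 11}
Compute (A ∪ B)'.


U = {1, 2, 3, 4, 5, 6, 7, 8, 9, 10, 11}
A = {5, 7, 10, 11}, B = {1, 4, 8, 11}
A ∪ B = {1, 4, 5, 7, 8, 10, 11}
(A ∪ B)' = U \ (A ∪ B) = {2, 3, 6, 9}
Verification via A' ∩ B': A' = {1, 2, 3, 4, 6, 8, 9}, B' = {2, 3, 5, 6, 7, 9, 10}
A' ∩ B' = {2, 3, 6, 9} ✓

{2, 3, 6, 9}


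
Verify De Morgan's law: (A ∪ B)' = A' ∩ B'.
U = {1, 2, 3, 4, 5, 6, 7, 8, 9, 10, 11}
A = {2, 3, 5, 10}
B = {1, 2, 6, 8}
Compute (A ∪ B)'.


U = {1, 2, 3, 4, 5, 6, 7, 8, 9, 10, 11}
A = {2, 3, 5, 10}, B = {1, 2, 6, 8}
A ∪ B = {1, 2, 3, 5, 6, 8, 10}
(A ∪ B)' = U \ (A ∪ B) = {4, 7, 9, 11}
Verification via A' ∩ B': A' = {1, 4, 6, 7, 8, 9, 11}, B' = {3, 4, 5, 7, 9, 10, 11}
A' ∩ B' = {4, 7, 9, 11} ✓

{4, 7, 9, 11}


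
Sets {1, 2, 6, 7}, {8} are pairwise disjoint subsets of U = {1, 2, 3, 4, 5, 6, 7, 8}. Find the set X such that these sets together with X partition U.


U = {1, 2, 3, 4, 5, 6, 7, 8}
Shown blocks: {1, 2, 6, 7}, {8}
A partition's blocks are pairwise disjoint and cover U, so the missing block = U \ (union of shown blocks).
Union of shown blocks: {1, 2, 6, 7, 8}
Missing block = U \ (union) = {3, 4, 5}

{3, 4, 5}


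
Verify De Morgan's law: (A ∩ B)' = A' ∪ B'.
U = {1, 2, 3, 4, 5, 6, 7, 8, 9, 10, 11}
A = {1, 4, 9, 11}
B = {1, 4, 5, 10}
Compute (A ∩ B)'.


U = {1, 2, 3, 4, 5, 6, 7, 8, 9, 10, 11}
A = {1, 4, 9, 11}, B = {1, 4, 5, 10}
A ∩ B = {1, 4}
(A ∩ B)' = U \ (A ∩ B) = {2, 3, 5, 6, 7, 8, 9, 10, 11}
Verification via A' ∪ B': A' = {2, 3, 5, 6, 7, 8, 10}, B' = {2, 3, 6, 7, 8, 9, 11}
A' ∪ B' = {2, 3, 5, 6, 7, 8, 9, 10, 11} ✓

{2, 3, 5, 6, 7, 8, 9, 10, 11}


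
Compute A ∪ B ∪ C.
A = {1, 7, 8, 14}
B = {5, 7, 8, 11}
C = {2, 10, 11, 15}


Set A = {1, 7, 8, 14}
Set B = {5, 7, 8, 11}
Set C = {2, 10, 11, 15}
First, A ∪ B = {1, 5, 7, 8, 11, 14}
Then, (A ∪ B) ∪ C = {1, 2, 5, 7, 8, 10, 11, 14, 15}

{1, 2, 5, 7, 8, 10, 11, 14, 15}


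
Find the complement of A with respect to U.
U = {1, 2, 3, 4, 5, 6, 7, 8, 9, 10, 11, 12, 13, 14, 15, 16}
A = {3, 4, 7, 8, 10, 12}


Universal set U = {1, 2, 3, 4, 5, 6, 7, 8, 9, 10, 11, 12, 13, 14, 15, 16}
Set A = {3, 4, 7, 8, 10, 12}
A' = U \ A = elements in U but not in A
Checking each element of U:
1 (not in A, include), 2 (not in A, include), 3 (in A, exclude), 4 (in A, exclude), 5 (not in A, include), 6 (not in A, include), 7 (in A, exclude), 8 (in A, exclude), 9 (not in A, include), 10 (in A, exclude), 11 (not in A, include), 12 (in A, exclude), 13 (not in A, include), 14 (not in A, include), 15 (not in A, include), 16 (not in A, include)
A' = {1, 2, 5, 6, 9, 11, 13, 14, 15, 16}

{1, 2, 5, 6, 9, 11, 13, 14, 15, 16}


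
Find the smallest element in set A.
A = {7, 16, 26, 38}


Set A = {7, 16, 26, 38}
Elements in ascending order: 7, 16, 26, 38
The smallest element is 7.

7


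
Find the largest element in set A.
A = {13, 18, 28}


Set A = {13, 18, 28}
Elements in ascending order: 13, 18, 28
The largest element is 28.

28


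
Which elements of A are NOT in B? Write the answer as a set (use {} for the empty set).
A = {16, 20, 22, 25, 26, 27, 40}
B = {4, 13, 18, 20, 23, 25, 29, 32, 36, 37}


Set A = {16, 20, 22, 25, 26, 27, 40}
Set B = {4, 13, 18, 20, 23, 25, 29, 32, 36, 37}
Check each element of A against B:
16 ∉ B (include), 20 ∈ B, 22 ∉ B (include), 25 ∈ B, 26 ∉ B (include), 27 ∉ B (include), 40 ∉ B (include)
Elements of A not in B: {16, 22, 26, 27, 40}

{16, 22, 26, 27, 40}


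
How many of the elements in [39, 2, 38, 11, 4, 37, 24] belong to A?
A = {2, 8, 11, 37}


Set A = {2, 8, 11, 37}
Candidates: [39, 2, 38, 11, 4, 37, 24]
Check each candidate:
39 ∉ A, 2 ∈ A, 38 ∉ A, 11 ∈ A, 4 ∉ A, 37 ∈ A, 24 ∉ A
Count of candidates in A: 3

3


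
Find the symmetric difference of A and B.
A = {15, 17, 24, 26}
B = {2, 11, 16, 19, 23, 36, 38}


Set A = {15, 17, 24, 26}
Set B = {2, 11, 16, 19, 23, 36, 38}
A △ B = (A \ B) ∪ (B \ A)
Elements in A but not B: {15, 17, 24, 26}
Elements in B but not A: {2, 11, 16, 19, 23, 36, 38}
A △ B = {2, 11, 15, 16, 17, 19, 23, 24, 26, 36, 38}

{2, 11, 15, 16, 17, 19, 23, 24, 26, 36, 38}


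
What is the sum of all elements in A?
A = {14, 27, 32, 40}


Set A = {14, 27, 32, 40}
Sum = 14 + 27 + 32 + 40 = 113

113


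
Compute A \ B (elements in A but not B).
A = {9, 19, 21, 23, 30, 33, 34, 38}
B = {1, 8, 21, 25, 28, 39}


Set A = {9, 19, 21, 23, 30, 33, 34, 38}
Set B = {1, 8, 21, 25, 28, 39}
A \ B includes elements in A that are not in B.
Check each element of A:
9 (not in B, keep), 19 (not in B, keep), 21 (in B, remove), 23 (not in B, keep), 30 (not in B, keep), 33 (not in B, keep), 34 (not in B, keep), 38 (not in B, keep)
A \ B = {9, 19, 23, 30, 33, 34, 38}

{9, 19, 23, 30, 33, 34, 38}


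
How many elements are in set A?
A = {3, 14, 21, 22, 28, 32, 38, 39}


Set A = {3, 14, 21, 22, 28, 32, 38, 39}
Listing elements: 3, 14, 21, 22, 28, 32, 38, 39
Counting: 8 elements
|A| = 8

8


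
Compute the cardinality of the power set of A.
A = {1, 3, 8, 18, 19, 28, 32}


Set A = {1, 3, 8, 18, 19, 28, 32}
|A| = 7
The power set P(A) contains all subsets of A.
|P(A)| = 2^|A| = 2^7 = 128

128


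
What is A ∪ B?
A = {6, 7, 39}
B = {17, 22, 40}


Set A = {6, 7, 39}
Set B = {17, 22, 40}
A ∪ B includes all elements in either set.
Elements from A: {6, 7, 39}
Elements from B not already included: {17, 22, 40}
A ∪ B = {6, 7, 17, 22, 39, 40}

{6, 7, 17, 22, 39, 40}


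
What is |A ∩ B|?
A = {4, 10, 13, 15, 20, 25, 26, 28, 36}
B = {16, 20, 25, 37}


Set A = {4, 10, 13, 15, 20, 25, 26, 28, 36}
Set B = {16, 20, 25, 37}
A ∩ B = {20, 25}
|A ∩ B| = 2

2


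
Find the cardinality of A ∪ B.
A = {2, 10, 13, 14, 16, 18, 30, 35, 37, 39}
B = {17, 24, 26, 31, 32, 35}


Set A = {2, 10, 13, 14, 16, 18, 30, 35, 37, 39}, |A| = 10
Set B = {17, 24, 26, 31, 32, 35}, |B| = 6
A ∩ B = {35}, |A ∩ B| = 1
|A ∪ B| = |A| + |B| - |A ∩ B| = 10 + 6 - 1 = 15

15


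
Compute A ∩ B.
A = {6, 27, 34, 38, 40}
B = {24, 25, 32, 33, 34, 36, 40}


Set A = {6, 27, 34, 38, 40}
Set B = {24, 25, 32, 33, 34, 36, 40}
A ∩ B includes only elements in both sets.
Check each element of A against B:
6 ✗, 27 ✗, 34 ✓, 38 ✗, 40 ✓
A ∩ B = {34, 40}

{34, 40}


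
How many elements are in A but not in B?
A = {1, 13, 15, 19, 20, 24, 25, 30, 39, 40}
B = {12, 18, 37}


Set A = {1, 13, 15, 19, 20, 24, 25, 30, 39, 40}
Set B = {12, 18, 37}
A \ B = {1, 13, 15, 19, 20, 24, 25, 30, 39, 40}
|A \ B| = 10

10


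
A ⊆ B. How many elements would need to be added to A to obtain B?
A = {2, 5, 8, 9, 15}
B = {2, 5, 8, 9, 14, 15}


Set A = {2, 5, 8, 9, 15}, |A| = 5
Set B = {2, 5, 8, 9, 14, 15}, |B| = 6
Since A ⊆ B: B \ A = {14}
|B| - |A| = 6 - 5 = 1

1


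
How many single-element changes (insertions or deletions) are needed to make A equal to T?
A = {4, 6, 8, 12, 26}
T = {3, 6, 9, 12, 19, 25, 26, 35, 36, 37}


Set A = {4, 6, 8, 12, 26}
Set T = {3, 6, 9, 12, 19, 25, 26, 35, 36, 37}
Elements to remove from A (in A, not in T): {4, 8} → 2 removals
Elements to add to A (in T, not in A): {3, 9, 19, 25, 35, 36, 37} → 7 additions
Total edits = 2 + 7 = 9

9


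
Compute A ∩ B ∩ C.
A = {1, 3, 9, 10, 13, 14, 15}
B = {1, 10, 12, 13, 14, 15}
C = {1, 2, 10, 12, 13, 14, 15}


Set A = {1, 3, 9, 10, 13, 14, 15}
Set B = {1, 10, 12, 13, 14, 15}
Set C = {1, 2, 10, 12, 13, 14, 15}
First, A ∩ B = {1, 10, 13, 14, 15}
Then, (A ∩ B) ∩ C = {1, 10, 13, 14, 15}

{1, 10, 13, 14, 15}


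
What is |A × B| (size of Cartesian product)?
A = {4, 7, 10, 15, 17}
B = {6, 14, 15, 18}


Set A = {4, 7, 10, 15, 17} has 5 elements.
Set B = {6, 14, 15, 18} has 4 elements.
|A × B| = |A| × |B| = 5 × 4 = 20

20


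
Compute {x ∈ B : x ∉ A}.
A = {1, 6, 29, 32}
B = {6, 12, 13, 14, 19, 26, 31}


Set A = {1, 6, 29, 32}
Set B = {6, 12, 13, 14, 19, 26, 31}
Check each element of B against A:
6 ∈ A, 12 ∉ A (include), 13 ∉ A (include), 14 ∉ A (include), 19 ∉ A (include), 26 ∉ A (include), 31 ∉ A (include)
Elements of B not in A: {12, 13, 14, 19, 26, 31}

{12, 13, 14, 19, 26, 31}


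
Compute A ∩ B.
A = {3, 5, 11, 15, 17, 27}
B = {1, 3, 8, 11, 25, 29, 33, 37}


Set A = {3, 5, 11, 15, 17, 27}
Set B = {1, 3, 8, 11, 25, 29, 33, 37}
A ∩ B includes only elements in both sets.
Check each element of A against B:
3 ✓, 5 ✗, 11 ✓, 15 ✗, 17 ✗, 27 ✗
A ∩ B = {3, 11}

{3, 11}


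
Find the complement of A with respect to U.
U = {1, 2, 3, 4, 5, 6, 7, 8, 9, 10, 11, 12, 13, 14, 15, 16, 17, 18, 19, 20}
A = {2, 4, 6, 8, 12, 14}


Universal set U = {1, 2, 3, 4, 5, 6, 7, 8, 9, 10, 11, 12, 13, 14, 15, 16, 17, 18, 19, 20}
Set A = {2, 4, 6, 8, 12, 14}
A' = U \ A = elements in U but not in A
Checking each element of U:
1 (not in A, include), 2 (in A, exclude), 3 (not in A, include), 4 (in A, exclude), 5 (not in A, include), 6 (in A, exclude), 7 (not in A, include), 8 (in A, exclude), 9 (not in A, include), 10 (not in A, include), 11 (not in A, include), 12 (in A, exclude), 13 (not in A, include), 14 (in A, exclude), 15 (not in A, include), 16 (not in A, include), 17 (not in A, include), 18 (not in A, include), 19 (not in A, include), 20 (not in A, include)
A' = {1, 3, 5, 7, 9, 10, 11, 13, 15, 16, 17, 18, 19, 20}

{1, 3, 5, 7, 9, 10, 11, 13, 15, 16, 17, 18, 19, 20}


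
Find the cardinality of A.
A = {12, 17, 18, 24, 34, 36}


Set A = {12, 17, 18, 24, 34, 36}
Listing elements: 12, 17, 18, 24, 34, 36
Counting: 6 elements
|A| = 6

6


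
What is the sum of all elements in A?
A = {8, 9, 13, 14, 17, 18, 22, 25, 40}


Set A = {8, 9, 13, 14, 17, 18, 22, 25, 40}
Sum = 8 + 9 + 13 + 14 + 17 + 18 + 22 + 25 + 40 = 166

166


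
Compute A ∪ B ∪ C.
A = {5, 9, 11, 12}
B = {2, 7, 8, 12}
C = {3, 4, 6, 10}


Set A = {5, 9, 11, 12}
Set B = {2, 7, 8, 12}
Set C = {3, 4, 6, 10}
First, A ∪ B = {2, 5, 7, 8, 9, 11, 12}
Then, (A ∪ B) ∪ C = {2, 3, 4, 5, 6, 7, 8, 9, 10, 11, 12}

{2, 3, 4, 5, 6, 7, 8, 9, 10, 11, 12}


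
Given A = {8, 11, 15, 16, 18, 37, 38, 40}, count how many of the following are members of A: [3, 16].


Set A = {8, 11, 15, 16, 18, 37, 38, 40}
Candidates: [3, 16]
Check each candidate:
3 ∉ A, 16 ∈ A
Count of candidates in A: 1

1


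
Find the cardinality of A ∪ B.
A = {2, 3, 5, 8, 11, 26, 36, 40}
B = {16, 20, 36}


Set A = {2, 3, 5, 8, 11, 26, 36, 40}, |A| = 8
Set B = {16, 20, 36}, |B| = 3
A ∩ B = {36}, |A ∩ B| = 1
|A ∪ B| = |A| + |B| - |A ∩ B| = 8 + 3 - 1 = 10

10


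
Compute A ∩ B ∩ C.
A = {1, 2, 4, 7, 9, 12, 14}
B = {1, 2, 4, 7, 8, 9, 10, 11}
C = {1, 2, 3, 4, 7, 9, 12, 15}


Set A = {1, 2, 4, 7, 9, 12, 14}
Set B = {1, 2, 4, 7, 8, 9, 10, 11}
Set C = {1, 2, 3, 4, 7, 9, 12, 15}
First, A ∩ B = {1, 2, 4, 7, 9}
Then, (A ∩ B) ∩ C = {1, 2, 4, 7, 9}

{1, 2, 4, 7, 9}


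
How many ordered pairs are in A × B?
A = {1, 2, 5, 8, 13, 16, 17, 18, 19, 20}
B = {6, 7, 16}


Set A = {1, 2, 5, 8, 13, 16, 17, 18, 19, 20} has 10 elements.
Set B = {6, 7, 16} has 3 elements.
|A × B| = |A| × |B| = 10 × 3 = 30

30


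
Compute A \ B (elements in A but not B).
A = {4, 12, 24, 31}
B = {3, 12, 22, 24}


Set A = {4, 12, 24, 31}
Set B = {3, 12, 22, 24}
A \ B includes elements in A that are not in B.
Check each element of A:
4 (not in B, keep), 12 (in B, remove), 24 (in B, remove), 31 (not in B, keep)
A \ B = {4, 31}

{4, 31}


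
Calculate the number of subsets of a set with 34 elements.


The set has 34 elements.
The power set contains all possible subsets.
|P(A)| = 2^|A| = 2^34 = 17179869184

17179869184


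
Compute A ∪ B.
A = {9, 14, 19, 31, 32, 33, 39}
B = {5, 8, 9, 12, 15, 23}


Set A = {9, 14, 19, 31, 32, 33, 39}
Set B = {5, 8, 9, 12, 15, 23}
A ∪ B includes all elements in either set.
Elements from A: {9, 14, 19, 31, 32, 33, 39}
Elements from B not already included: {5, 8, 12, 15, 23}
A ∪ B = {5, 8, 9, 12, 14, 15, 19, 23, 31, 32, 33, 39}

{5, 8, 9, 12, 14, 15, 19, 23, 31, 32, 33, 39}


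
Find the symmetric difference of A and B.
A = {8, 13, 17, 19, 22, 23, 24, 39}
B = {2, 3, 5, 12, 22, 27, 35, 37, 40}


Set A = {8, 13, 17, 19, 22, 23, 24, 39}
Set B = {2, 3, 5, 12, 22, 27, 35, 37, 40}
A △ B = (A \ B) ∪ (B \ A)
Elements in A but not B: {8, 13, 17, 19, 23, 24, 39}
Elements in B but not A: {2, 3, 5, 12, 27, 35, 37, 40}
A △ B = {2, 3, 5, 8, 12, 13, 17, 19, 23, 24, 27, 35, 37, 39, 40}

{2, 3, 5, 8, 12, 13, 17, 19, 23, 24, 27, 35, 37, 39, 40}


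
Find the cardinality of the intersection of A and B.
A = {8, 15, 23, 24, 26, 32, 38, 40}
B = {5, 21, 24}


Set A = {8, 15, 23, 24, 26, 32, 38, 40}
Set B = {5, 21, 24}
A ∩ B = {24}
|A ∩ B| = 1

1


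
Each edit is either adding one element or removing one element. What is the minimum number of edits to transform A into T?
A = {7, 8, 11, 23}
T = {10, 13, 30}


Set A = {7, 8, 11, 23}
Set T = {10, 13, 30}
Elements to remove from A (in A, not in T): {7, 8, 11, 23} → 4 removals
Elements to add to A (in T, not in A): {10, 13, 30} → 3 additions
Total edits = 4 + 3 = 7

7


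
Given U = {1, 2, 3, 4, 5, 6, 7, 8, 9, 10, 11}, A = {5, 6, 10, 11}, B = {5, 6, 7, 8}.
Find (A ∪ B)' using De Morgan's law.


U = {1, 2, 3, 4, 5, 6, 7, 8, 9, 10, 11}
A = {5, 6, 10, 11}, B = {5, 6, 7, 8}
A ∪ B = {5, 6, 7, 8, 10, 11}
(A ∪ B)' = U \ (A ∪ B) = {1, 2, 3, 4, 9}
Verification via A' ∩ B': A' = {1, 2, 3, 4, 7, 8, 9}, B' = {1, 2, 3, 4, 9, 10, 11}
A' ∩ B' = {1, 2, 3, 4, 9} ✓

{1, 2, 3, 4, 9}


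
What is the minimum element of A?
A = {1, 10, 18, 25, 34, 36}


Set A = {1, 10, 18, 25, 34, 36}
Elements in ascending order: 1, 10, 18, 25, 34, 36
The smallest element is 1.

1


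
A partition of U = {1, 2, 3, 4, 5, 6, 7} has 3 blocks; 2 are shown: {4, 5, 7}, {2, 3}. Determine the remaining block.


U = {1, 2, 3, 4, 5, 6, 7}
Shown blocks: {4, 5, 7}, {2, 3}
A partition's blocks are pairwise disjoint and cover U, so the missing block = U \ (union of shown blocks).
Union of shown blocks: {2, 3, 4, 5, 7}
Missing block = U \ (union) = {1, 6}

{1, 6}


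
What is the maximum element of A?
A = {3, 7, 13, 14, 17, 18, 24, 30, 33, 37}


Set A = {3, 7, 13, 14, 17, 18, 24, 30, 33, 37}
Elements in ascending order: 3, 7, 13, 14, 17, 18, 24, 30, 33, 37
The largest element is 37.

37


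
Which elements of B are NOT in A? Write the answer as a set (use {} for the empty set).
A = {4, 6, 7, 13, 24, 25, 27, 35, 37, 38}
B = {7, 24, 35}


Set A = {4, 6, 7, 13, 24, 25, 27, 35, 37, 38}
Set B = {7, 24, 35}
Check each element of B against A:
7 ∈ A, 24 ∈ A, 35 ∈ A
Elements of B not in A: {}

{}


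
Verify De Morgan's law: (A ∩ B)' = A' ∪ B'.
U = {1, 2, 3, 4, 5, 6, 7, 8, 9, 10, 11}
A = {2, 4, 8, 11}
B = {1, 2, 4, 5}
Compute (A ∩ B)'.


U = {1, 2, 3, 4, 5, 6, 7, 8, 9, 10, 11}
A = {2, 4, 8, 11}, B = {1, 2, 4, 5}
A ∩ B = {2, 4}
(A ∩ B)' = U \ (A ∩ B) = {1, 3, 5, 6, 7, 8, 9, 10, 11}
Verification via A' ∪ B': A' = {1, 3, 5, 6, 7, 9, 10}, B' = {3, 6, 7, 8, 9, 10, 11}
A' ∪ B' = {1, 3, 5, 6, 7, 8, 9, 10, 11} ✓

{1, 3, 5, 6, 7, 8, 9, 10, 11}


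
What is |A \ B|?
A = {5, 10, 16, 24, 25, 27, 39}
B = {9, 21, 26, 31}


Set A = {5, 10, 16, 24, 25, 27, 39}
Set B = {9, 21, 26, 31}
A \ B = {5, 10, 16, 24, 25, 27, 39}
|A \ B| = 7

7


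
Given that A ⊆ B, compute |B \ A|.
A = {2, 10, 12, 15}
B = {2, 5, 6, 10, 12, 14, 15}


Set A = {2, 10, 12, 15}, |A| = 4
Set B = {2, 5, 6, 10, 12, 14, 15}, |B| = 7
Since A ⊆ B: B \ A = {5, 6, 14}
|B| - |A| = 7 - 4 = 3

3


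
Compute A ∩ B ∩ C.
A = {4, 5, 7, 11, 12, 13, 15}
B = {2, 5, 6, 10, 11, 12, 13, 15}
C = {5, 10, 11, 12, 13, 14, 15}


Set A = {4, 5, 7, 11, 12, 13, 15}
Set B = {2, 5, 6, 10, 11, 12, 13, 15}
Set C = {5, 10, 11, 12, 13, 14, 15}
First, A ∩ B = {5, 11, 12, 13, 15}
Then, (A ∩ B) ∩ C = {5, 11, 12, 13, 15}

{5, 11, 12, 13, 15}


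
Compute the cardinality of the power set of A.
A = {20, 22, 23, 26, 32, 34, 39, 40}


Set A = {20, 22, 23, 26, 32, 34, 39, 40}
|A| = 8
The power set P(A) contains all subsets of A.
|P(A)| = 2^|A| = 2^8 = 256

256


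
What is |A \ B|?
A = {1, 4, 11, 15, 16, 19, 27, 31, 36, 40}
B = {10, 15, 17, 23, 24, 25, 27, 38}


Set A = {1, 4, 11, 15, 16, 19, 27, 31, 36, 40}
Set B = {10, 15, 17, 23, 24, 25, 27, 38}
A \ B = {1, 4, 11, 16, 19, 31, 36, 40}
|A \ B| = 8

8


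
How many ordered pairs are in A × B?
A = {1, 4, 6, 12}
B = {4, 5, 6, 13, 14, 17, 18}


Set A = {1, 4, 6, 12} has 4 elements.
Set B = {4, 5, 6, 13, 14, 17, 18} has 7 elements.
|A × B| = |A| × |B| = 4 × 7 = 28

28


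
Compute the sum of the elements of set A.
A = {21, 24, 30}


Set A = {21, 24, 30}
Sum = 21 + 24 + 30 = 75

75
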